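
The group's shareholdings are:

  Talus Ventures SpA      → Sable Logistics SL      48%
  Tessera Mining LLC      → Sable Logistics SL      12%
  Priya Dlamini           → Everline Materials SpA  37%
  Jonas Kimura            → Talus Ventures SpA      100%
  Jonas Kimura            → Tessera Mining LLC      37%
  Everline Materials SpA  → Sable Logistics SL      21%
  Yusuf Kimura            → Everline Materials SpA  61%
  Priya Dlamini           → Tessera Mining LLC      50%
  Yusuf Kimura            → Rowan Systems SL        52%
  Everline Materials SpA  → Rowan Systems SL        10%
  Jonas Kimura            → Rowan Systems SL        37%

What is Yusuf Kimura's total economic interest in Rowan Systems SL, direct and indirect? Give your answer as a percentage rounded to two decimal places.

Yusuf reaches Rowan along 2 paths.
Direct stake: 52% = 52%.
Via Everline: 61% × 10% = 6.1%.
Total: 52% + 6.1% = 58.1%.
Rounded: 58.10%.

58.10%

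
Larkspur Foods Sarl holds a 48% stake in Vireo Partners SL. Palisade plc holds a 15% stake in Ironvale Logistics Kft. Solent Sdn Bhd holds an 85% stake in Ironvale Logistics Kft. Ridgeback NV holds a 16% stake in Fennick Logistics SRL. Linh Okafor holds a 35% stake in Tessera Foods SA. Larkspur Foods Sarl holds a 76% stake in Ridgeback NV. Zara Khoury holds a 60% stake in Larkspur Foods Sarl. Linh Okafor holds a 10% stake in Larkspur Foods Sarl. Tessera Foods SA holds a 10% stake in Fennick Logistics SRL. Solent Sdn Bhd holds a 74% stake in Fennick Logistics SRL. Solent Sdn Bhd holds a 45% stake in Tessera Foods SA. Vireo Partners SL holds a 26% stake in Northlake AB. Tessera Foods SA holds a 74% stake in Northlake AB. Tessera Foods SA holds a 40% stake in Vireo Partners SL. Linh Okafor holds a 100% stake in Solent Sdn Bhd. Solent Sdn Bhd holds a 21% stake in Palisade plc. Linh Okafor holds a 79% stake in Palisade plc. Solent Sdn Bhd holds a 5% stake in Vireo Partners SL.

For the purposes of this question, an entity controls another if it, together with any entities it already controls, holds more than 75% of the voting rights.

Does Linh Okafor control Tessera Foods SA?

Yes

Linh holds 100% of Solent, so Linh controls Solent.
Solent and Linh together hold 45% + 35% = 80% of Tessera, so Linh controls Tessera.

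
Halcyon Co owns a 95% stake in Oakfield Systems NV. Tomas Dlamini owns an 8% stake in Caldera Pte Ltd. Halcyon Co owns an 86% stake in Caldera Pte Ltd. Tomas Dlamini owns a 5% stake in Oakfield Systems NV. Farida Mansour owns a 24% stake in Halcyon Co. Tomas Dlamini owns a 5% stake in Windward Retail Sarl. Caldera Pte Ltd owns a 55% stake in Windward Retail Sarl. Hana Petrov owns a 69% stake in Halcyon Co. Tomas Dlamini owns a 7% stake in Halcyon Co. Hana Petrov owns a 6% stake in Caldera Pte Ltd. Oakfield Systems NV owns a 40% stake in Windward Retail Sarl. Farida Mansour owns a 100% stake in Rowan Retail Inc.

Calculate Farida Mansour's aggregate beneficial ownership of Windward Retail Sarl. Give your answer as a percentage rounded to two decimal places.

Farida reaches Windward along 2 paths.
Via Halcyon → Oakfield: 24% × 95% × 40% = 9.12%.
Via Halcyon → Caldera: 24% × 86% × 55% = 11.352%.
Total: 9.12% + 11.352% = 20.472%.
Rounded: 20.47%.

20.47%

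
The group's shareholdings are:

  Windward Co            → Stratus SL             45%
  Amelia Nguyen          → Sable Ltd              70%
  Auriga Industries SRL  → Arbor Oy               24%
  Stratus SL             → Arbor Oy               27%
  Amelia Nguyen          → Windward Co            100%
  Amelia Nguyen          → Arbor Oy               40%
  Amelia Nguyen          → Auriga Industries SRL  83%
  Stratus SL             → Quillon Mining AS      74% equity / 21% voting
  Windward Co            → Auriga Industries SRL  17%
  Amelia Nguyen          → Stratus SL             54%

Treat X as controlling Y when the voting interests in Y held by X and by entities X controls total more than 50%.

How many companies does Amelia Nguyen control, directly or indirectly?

5

Amelia holds 100% of Windward, so Amelia controls Windward.
Amelia and Windward together hold 83% + 17% = 100% of Auriga, so Amelia controls Auriga.
Windward and Amelia together hold 45% + 54% = 99% of Stratus, so Amelia controls Stratus.
Amelia holds 70% of Sable, so Amelia controls Sable.
Auriga and Stratus and Amelia together hold 24% + 27% + 40% = 91% of Arbor, so Amelia controls Arbor.
No other company's threshold is met.
Amelia controls 5 companies.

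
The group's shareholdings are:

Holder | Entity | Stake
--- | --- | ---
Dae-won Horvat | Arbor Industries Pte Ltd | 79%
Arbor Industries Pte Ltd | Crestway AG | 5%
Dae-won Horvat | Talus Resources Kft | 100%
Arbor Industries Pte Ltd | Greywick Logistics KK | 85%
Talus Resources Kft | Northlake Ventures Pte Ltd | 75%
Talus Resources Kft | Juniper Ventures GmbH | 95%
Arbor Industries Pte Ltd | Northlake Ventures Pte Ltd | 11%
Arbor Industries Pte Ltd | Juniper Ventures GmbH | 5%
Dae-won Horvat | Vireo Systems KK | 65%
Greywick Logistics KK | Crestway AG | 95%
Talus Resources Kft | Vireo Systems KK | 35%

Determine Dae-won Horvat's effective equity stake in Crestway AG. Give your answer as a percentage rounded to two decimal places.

Dae-won reaches Crestway along 2 paths.
Via Arbor → Greywick: 79% × 85% × 95% = 63.7925%.
Via Arbor: 79% × 5% = 3.95%.
Total: 63.7925% + 3.95% = 67.7425%.
Rounded: 67.74%.

67.74%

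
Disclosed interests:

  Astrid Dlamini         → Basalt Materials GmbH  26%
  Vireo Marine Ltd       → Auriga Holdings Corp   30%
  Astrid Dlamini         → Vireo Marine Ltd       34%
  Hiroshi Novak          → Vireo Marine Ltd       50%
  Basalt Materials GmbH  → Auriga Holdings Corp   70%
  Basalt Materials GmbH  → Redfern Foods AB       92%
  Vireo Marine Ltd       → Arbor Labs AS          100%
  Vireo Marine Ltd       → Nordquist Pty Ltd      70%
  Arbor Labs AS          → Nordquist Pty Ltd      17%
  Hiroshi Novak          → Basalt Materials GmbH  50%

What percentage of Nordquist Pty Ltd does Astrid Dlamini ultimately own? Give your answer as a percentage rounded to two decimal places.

Astrid reaches Nordquist along 2 paths.
Via Vireo: 34% × 70% = 23.8%.
Via Vireo → Arbor: 34% × 100% × 17% = 5.78%.
Total: 23.8% + 5.78% = 29.58%.

29.58%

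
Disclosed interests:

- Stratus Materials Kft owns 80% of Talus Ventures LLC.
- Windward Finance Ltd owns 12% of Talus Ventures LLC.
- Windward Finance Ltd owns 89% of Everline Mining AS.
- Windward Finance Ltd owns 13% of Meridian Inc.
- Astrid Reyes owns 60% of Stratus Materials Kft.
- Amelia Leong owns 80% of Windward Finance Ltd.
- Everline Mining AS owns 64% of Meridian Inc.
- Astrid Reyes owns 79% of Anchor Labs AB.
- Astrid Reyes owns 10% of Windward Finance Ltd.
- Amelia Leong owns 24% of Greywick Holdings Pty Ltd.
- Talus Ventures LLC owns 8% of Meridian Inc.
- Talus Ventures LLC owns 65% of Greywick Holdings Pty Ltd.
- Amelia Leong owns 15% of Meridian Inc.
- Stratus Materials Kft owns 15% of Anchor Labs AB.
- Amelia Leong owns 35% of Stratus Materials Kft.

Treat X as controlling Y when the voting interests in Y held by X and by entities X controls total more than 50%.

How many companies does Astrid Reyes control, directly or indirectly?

Astrid holds 60% of Stratus, so Astrid controls Stratus.
Stratus holds 80% of Talus, so Astrid controls Talus.
Stratus and Astrid together hold 15% + 79% = 94% of Anchor, so Astrid controls Anchor.
Talus holds 65% of Greywick, so Astrid controls Greywick.
No other company's threshold is met.
Astrid controls 4 companies.

4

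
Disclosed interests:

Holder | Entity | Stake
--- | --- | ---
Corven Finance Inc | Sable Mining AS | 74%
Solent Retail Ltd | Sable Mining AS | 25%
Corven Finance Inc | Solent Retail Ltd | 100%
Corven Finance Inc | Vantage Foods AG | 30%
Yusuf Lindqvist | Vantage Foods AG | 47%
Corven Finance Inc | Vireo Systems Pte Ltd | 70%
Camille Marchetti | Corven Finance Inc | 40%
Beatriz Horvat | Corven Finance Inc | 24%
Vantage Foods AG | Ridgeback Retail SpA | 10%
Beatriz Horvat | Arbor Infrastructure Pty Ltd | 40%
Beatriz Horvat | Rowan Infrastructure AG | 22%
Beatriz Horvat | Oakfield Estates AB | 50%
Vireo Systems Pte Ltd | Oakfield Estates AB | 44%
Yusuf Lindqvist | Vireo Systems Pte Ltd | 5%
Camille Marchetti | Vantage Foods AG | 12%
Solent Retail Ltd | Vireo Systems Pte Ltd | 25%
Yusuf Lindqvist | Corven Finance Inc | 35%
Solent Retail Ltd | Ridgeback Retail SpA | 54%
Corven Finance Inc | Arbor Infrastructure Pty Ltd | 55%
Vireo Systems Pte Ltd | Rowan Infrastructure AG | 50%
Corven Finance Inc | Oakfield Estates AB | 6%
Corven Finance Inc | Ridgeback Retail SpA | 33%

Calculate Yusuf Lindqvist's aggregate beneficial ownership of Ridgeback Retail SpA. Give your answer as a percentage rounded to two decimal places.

Yusuf reaches Ridgeback along 4 paths.
Via Corven → Solent: 35% × 100% × 54% = 18.9%.
Via Vantage: 47% × 10% = 4.7%.
Via Corven → Vantage: 35% × 30% × 10% = 1.05%.
Via Corven: 35% × 33% = 11.55%.
Total: 18.9% + 4.7% + 1.05% + 11.55% = 36.2%.
Rounded: 36.20%.

36.20%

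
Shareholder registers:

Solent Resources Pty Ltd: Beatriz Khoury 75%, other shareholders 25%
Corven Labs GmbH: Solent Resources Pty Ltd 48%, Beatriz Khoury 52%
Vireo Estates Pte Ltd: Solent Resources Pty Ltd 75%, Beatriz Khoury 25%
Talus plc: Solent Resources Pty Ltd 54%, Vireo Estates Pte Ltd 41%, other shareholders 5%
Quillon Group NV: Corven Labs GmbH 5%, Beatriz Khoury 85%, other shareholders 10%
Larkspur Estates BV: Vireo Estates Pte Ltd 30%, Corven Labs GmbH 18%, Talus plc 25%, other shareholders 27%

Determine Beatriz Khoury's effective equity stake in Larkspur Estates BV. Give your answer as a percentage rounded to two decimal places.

Beatriz reaches Larkspur along 7 paths.
Via Solent → Vireo: 75% × 75% × 30% = 16.875%.
Via Vireo: 25% × 30% = 7.5%.
Via Solent → Corven: 75% × 48% × 18% = 6.48%.
Via Corven: 52% × 18% = 9.36%.
Via Solent → Talus: 75% × 54% × 25% = 10.125%.
Via Solent → Vireo → Talus: 75% × 75% × 41% × 25% = 5.765625%.
Via Vireo → Talus: 25% × 41% × 25% = 2.5625%.
Total: 16.875% + 7.5% + 6.48% + 9.36% + 10.125% + 5.765625% + 2.5625% = 58.668125%.
Rounded: 58.67%.

58.67%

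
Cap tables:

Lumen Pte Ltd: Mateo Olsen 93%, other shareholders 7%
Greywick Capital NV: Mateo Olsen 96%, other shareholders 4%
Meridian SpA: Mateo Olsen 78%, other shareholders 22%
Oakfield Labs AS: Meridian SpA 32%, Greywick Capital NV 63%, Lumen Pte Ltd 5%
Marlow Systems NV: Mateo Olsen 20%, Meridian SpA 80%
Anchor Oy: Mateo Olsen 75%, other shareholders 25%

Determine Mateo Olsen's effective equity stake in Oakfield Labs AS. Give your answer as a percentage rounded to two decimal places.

Mateo reaches Oakfield along 3 paths.
Via Meridian: 78% × 32% = 24.96%.
Via Greywick: 96% × 63% = 60.48%.
Via Lumen: 93% × 5% = 4.65%.
Total: 24.96% + 60.48% + 4.65% = 90.09%.

90.09%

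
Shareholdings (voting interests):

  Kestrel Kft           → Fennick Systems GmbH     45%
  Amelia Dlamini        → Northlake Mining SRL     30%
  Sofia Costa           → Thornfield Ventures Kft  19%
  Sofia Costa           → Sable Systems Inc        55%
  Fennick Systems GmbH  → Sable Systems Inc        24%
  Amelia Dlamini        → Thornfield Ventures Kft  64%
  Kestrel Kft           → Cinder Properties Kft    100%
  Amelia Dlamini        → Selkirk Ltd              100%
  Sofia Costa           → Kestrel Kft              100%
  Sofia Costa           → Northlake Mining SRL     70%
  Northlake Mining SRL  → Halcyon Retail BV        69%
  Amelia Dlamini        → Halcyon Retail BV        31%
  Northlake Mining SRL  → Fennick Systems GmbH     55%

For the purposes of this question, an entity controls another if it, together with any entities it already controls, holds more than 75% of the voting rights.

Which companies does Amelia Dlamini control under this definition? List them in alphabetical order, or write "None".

Amelia holds 100% of Selkirk, so Amelia controls Selkirk.
No other company's threshold is met.

Selkirk Ltd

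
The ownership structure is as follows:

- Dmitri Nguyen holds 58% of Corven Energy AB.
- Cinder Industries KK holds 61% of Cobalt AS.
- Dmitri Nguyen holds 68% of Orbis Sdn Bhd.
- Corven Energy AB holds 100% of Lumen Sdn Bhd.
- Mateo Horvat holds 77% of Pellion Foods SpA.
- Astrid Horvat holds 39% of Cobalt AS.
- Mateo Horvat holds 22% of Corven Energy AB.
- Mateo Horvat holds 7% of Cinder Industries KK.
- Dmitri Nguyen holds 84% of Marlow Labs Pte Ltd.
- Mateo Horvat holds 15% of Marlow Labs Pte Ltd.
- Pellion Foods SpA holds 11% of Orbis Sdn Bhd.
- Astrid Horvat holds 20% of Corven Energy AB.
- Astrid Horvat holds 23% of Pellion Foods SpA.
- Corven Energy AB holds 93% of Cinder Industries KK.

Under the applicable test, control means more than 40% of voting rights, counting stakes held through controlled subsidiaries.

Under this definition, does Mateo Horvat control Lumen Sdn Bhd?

No

Mateo holds 77% of Pellion, so Mateo controls Pellion.
Neither Mateo nor any entity Mateo controls holds any voting interest in Lumen.
So Mateo does not control Lumen.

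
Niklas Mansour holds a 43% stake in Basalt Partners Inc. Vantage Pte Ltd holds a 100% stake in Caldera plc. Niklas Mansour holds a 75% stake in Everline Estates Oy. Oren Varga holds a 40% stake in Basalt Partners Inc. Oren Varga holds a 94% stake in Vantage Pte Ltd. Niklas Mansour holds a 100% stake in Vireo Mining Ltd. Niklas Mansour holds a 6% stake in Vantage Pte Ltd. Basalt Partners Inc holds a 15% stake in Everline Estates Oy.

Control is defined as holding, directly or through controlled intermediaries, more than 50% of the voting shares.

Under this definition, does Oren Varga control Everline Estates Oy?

Oren holds 94% of Vantage, so Oren controls Vantage.
Vantage holds 100% of Caldera, so Oren controls Caldera.
Neither Oren nor any entity Oren controls holds any voting interest in Everline.
So Oren does not control Everline.

No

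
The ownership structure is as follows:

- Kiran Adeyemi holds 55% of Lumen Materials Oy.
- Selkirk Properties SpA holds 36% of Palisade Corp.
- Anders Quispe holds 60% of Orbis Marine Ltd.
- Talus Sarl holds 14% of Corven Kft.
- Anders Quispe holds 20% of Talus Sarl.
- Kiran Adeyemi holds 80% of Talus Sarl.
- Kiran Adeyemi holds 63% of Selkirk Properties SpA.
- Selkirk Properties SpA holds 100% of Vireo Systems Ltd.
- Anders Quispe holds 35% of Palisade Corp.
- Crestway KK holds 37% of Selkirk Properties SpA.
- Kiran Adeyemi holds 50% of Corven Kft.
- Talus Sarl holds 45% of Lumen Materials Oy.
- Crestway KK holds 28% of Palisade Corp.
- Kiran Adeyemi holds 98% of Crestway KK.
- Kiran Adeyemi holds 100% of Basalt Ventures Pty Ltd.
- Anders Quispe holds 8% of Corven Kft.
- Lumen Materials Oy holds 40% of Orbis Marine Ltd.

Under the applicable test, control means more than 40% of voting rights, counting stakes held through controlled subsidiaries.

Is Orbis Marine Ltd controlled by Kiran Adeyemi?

No

Kiran holds 80% of Talus, so Kiran controls Talus.
Kiran holds 98% of Crestway, so Kiran controls Crestway.
Kiran holds 100% of Basalt, so Kiran controls Basalt.
Kiran and Crestway together hold 63% + 37% = 100% of Selkirk, so Kiran controls Selkirk.
Kiran and Talus together hold 55% + 45% = 100% of Lumen, so Kiran controls Lumen.
Talus and Kiran together hold 14% + 50% = 64% of Corven, so Kiran controls Corven.
Selkirk holds 100% of Vireo, so Kiran controls Vireo.
Selkirk and Crestway together hold 36% + 28% = 64% of Palisade, so Kiran controls Palisade.
In Orbis, Kiran's side holds only 40%, not > 40%.
So Kiran does not control Orbis.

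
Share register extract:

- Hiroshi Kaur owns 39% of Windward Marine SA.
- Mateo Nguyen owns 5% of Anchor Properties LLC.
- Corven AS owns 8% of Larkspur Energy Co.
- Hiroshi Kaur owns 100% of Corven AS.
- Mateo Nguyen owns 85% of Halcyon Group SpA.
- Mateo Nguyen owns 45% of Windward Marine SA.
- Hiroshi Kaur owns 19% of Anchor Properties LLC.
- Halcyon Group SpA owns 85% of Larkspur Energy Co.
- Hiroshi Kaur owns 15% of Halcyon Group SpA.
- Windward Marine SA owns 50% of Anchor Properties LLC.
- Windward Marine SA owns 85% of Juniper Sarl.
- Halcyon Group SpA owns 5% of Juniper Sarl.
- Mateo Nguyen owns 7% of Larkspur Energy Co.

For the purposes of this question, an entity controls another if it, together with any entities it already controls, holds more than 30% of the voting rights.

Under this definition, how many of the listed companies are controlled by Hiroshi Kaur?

Hiroshi holds 100% of Corven, so Hiroshi controls Corven.
Hiroshi holds 39% of Windward, so Hiroshi controls Windward.
Hiroshi and Windward together hold 19% + 50% = 69% of Anchor, so Hiroshi controls Anchor.
Windward holds 85% of Juniper, so Hiroshi controls Juniper.
No other company's threshold is met.
Hiroshi controls 4 companies.

4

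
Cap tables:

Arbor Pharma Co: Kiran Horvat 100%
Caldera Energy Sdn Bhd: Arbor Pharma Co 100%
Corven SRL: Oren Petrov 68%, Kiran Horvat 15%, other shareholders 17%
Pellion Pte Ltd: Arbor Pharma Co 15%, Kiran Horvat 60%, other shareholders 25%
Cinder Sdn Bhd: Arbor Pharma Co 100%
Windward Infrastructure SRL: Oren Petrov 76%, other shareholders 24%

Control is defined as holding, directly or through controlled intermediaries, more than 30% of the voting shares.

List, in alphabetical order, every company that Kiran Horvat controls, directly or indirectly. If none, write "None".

Arbor Pharma Co, Caldera Energy Sdn Bhd, Cinder Sdn Bhd, Pellion Pte Ltd

Kiran holds 100% of Arbor, so Kiran controls Arbor.
Arbor holds 100% of Caldera, so Kiran controls Caldera.
Arbor and Kiran together hold 15% + 60% = 75% of Pellion, so Kiran controls Pellion.
Arbor holds 100% of Cinder, so Kiran controls Cinder.
No other company's threshold is met.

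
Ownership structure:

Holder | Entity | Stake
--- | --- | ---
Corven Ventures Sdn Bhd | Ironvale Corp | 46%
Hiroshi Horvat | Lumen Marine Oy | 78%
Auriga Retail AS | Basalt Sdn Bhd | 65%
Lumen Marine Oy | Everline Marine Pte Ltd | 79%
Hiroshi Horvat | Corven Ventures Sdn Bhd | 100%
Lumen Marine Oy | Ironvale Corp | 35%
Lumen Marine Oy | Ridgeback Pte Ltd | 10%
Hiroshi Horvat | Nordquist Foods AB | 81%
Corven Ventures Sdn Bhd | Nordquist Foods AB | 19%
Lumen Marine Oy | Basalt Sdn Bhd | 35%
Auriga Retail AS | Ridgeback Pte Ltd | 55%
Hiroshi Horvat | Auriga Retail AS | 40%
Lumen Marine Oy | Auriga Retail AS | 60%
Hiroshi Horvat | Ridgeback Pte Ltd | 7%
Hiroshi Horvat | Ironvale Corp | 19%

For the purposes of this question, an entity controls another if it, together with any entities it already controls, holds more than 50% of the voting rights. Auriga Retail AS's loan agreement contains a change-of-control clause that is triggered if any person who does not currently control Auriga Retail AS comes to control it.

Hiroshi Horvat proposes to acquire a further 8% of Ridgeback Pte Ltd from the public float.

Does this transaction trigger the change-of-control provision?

No

The purchase changes only Hiroshi's holdings, so Hiroshi is the only person who could newly come to control Auriga.
Hiroshi holds 78% of Lumen, so Hiroshi controls Lumen.
Lumen and Hiroshi together hold 60% + 40% = 100% of Auriga, so Hiroshi controls Auriga.
So Hiroshi already controls Auriga before the transaction.
After the purchase, Hiroshi's direct stake in Ridgeback rises to 7% + 8% = 15%.
Hiroshi controlled Auriga already, so this is not a new person acquiring control; every other person's position is unchanged or reduced.
No new person acquires control, so the clause is not triggered.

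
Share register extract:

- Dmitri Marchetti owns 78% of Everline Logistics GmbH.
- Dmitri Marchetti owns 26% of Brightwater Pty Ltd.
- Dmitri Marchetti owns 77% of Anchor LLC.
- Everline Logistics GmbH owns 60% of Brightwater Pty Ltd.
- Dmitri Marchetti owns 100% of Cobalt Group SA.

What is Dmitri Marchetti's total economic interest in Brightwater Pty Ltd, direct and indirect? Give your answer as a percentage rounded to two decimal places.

72.80%

Dmitri reaches Brightwater along 2 paths.
Via Everline: 78% × 60% = 46.8%.
Direct stake: 26% = 26%.
Total: 46.8% + 26% = 72.8%.
Rounded: 72.80%.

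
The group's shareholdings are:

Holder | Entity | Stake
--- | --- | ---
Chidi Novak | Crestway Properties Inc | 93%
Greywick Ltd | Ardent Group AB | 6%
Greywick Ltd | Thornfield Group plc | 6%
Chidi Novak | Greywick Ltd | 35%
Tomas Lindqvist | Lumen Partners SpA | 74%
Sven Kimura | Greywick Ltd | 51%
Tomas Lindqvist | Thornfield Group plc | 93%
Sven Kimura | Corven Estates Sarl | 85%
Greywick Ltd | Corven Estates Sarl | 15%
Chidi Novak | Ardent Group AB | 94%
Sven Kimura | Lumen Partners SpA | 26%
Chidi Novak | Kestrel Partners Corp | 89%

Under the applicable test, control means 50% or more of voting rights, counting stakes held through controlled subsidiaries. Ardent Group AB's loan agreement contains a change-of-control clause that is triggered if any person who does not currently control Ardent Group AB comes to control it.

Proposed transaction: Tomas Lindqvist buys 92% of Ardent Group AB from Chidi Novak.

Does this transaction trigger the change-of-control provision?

Yes

The purchase adds only to Tomas's holdings (Chidi's stake shrinks), so Tomas is the only person who could newly come to control Ardent.
Tomas holds 93% of Thornfield, so Tomas controls Thornfield.
Tomas holds 74% of Lumen, so Tomas controls Lumen.
Neither Tomas nor any entity Tomas controls holds any voting interest in Ardent.
So before the transaction, Tomas does not control Ardent.
After the purchase, Tomas holds 92% of Ardent directly, and Chidi's stake falls to 2%.
Tomas holds 92% of Ardent, so Tomas controls Ardent.
Tomas did not control Ardent before and does after, so the clause is triggered.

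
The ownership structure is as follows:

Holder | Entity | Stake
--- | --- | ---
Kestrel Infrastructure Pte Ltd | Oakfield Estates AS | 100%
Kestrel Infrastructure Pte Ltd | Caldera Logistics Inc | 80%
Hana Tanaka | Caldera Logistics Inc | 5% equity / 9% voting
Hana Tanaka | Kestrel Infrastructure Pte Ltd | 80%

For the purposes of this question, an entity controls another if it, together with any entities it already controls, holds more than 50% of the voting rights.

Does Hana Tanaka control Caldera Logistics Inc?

Yes

Hana holds 80% of Kestrel, so Hana controls Kestrel.
Hana and Kestrel together hold 9% + 80% = 89% of Caldera, so Hana controls Caldera.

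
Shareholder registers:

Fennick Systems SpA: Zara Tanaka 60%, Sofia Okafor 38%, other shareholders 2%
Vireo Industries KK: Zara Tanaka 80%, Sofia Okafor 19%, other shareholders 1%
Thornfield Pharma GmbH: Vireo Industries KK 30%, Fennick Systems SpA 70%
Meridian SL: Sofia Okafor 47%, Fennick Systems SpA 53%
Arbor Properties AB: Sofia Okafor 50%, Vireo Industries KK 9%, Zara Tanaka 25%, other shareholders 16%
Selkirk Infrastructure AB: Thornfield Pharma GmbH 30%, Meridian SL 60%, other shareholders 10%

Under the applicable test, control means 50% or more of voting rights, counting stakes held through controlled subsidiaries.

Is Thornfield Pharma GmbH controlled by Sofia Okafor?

No

Sofia holds 50% of Arbor, so Sofia controls Arbor.
Neither Sofia nor any entity Sofia controls holds any voting interest in Thornfield.
So Sofia does not control Thornfield.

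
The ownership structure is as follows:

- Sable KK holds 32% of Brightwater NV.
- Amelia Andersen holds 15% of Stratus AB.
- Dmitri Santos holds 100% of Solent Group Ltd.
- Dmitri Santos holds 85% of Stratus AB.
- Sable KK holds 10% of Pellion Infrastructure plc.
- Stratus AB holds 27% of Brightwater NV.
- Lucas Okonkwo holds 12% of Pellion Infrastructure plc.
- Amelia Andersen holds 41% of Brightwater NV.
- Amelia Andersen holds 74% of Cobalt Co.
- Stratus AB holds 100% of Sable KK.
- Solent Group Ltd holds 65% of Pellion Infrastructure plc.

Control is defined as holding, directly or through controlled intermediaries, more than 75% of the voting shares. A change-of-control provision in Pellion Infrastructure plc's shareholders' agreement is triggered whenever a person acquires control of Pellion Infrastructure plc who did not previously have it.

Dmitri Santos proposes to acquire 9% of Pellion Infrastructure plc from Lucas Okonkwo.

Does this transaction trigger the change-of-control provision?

The purchase adds only to Dmitri's holdings (Lucas's stake shrinks), so Dmitri is the only person who could newly come to control Pellion.
Dmitri holds 100% of Solent, so Dmitri controls Solent.
Dmitri holds 85% of Stratus, so Dmitri controls Stratus.
Stratus holds 100% of Sable, so Dmitri controls Sable.
In Pellion, Dmitri's side holds only 65% + 10% = 75%, not > 75%.
So before the transaction, Dmitri does not control Pellion.
After the purchase, Dmitri holds 9% of Pellion directly, and Lucas's stake falls to 3%.
Solent and Sable and Dmitri together hold 65% + 10% + 9% = 84% of Pellion, so Dmitri controls Pellion.
Dmitri did not control Pellion before and does after, so the clause is triggered.

Yes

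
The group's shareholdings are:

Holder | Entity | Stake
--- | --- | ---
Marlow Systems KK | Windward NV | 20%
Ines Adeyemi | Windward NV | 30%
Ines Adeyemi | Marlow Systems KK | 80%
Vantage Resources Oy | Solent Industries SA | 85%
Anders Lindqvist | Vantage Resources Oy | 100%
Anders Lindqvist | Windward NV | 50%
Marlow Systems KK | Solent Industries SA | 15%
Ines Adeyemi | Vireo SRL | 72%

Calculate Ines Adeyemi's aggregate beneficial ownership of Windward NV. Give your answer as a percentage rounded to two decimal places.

Ines reaches Windward along 2 paths.
Direct stake: 30% = 30%.
Via Marlow: 80% × 20% = 16%.
Total: 30% + 16% = 46%.
Rounded: 46.00%.

46.00%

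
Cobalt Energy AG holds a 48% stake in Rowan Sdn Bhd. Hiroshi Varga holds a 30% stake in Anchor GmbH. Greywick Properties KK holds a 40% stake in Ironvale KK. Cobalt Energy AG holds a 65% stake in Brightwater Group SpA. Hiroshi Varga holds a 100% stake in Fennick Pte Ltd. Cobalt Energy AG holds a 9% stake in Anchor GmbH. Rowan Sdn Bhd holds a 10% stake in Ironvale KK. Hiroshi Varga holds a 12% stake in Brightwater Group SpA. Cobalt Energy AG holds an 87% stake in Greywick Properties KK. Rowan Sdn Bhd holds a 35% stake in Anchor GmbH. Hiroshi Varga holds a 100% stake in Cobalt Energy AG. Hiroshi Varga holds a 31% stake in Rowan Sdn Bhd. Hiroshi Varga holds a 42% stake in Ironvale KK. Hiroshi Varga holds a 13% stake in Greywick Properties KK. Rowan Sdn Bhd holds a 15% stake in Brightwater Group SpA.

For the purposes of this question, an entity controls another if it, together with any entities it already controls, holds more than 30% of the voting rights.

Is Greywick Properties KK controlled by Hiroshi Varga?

Hiroshi holds 100% of Cobalt, so Hiroshi controls Cobalt.
Hiroshi and Cobalt together hold 13% + 87% = 100% of Greywick, so Hiroshi controls Greywick.

Yes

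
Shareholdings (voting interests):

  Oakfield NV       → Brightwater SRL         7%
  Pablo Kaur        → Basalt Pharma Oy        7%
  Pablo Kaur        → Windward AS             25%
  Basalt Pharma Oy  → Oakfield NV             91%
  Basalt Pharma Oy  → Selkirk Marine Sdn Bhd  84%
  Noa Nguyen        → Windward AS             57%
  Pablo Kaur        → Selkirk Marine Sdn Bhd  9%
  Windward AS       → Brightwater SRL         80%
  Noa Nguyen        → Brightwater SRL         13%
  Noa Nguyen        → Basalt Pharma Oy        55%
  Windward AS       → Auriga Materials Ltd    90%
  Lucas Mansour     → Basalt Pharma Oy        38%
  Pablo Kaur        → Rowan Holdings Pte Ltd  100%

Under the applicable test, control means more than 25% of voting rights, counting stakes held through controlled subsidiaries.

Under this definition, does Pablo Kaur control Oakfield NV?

Pablo holds 100% of Rowan, so Pablo controls Rowan.
Neither Pablo nor any entity Pablo controls holds any voting interest in Oakfield.
So Pablo does not control Oakfield.

No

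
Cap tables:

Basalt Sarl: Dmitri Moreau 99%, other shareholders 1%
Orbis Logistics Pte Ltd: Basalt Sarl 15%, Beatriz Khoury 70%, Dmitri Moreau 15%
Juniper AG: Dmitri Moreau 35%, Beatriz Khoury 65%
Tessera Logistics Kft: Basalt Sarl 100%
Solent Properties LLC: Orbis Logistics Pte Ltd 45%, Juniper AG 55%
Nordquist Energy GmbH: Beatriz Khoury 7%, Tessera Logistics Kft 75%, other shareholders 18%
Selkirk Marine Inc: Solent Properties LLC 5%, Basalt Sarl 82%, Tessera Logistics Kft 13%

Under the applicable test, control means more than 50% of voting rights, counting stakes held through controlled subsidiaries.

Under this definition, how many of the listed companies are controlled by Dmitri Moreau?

4

Dmitri holds 99% of Basalt, so Dmitri controls Basalt.
Basalt holds 100% of Tessera, so Dmitri controls Tessera.
Tessera holds 75% of Nordquist, so Dmitri controls Nordquist.
Basalt and Tessera together hold 82% + 13% = 95% of Selkirk, so Dmitri controls Selkirk.
No other company's threshold is met.
Dmitri controls 4 companies.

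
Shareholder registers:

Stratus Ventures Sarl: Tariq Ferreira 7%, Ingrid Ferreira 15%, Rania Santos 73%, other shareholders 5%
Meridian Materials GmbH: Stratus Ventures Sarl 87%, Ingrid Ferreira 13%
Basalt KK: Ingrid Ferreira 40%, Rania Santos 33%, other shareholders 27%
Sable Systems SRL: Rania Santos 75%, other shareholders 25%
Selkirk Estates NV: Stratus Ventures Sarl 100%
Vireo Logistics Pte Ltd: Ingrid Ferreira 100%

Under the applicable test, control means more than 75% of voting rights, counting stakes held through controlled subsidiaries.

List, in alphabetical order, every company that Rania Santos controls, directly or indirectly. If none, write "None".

Rania's largest direct stake is 75% in Sable, which does not meet the threshold.

None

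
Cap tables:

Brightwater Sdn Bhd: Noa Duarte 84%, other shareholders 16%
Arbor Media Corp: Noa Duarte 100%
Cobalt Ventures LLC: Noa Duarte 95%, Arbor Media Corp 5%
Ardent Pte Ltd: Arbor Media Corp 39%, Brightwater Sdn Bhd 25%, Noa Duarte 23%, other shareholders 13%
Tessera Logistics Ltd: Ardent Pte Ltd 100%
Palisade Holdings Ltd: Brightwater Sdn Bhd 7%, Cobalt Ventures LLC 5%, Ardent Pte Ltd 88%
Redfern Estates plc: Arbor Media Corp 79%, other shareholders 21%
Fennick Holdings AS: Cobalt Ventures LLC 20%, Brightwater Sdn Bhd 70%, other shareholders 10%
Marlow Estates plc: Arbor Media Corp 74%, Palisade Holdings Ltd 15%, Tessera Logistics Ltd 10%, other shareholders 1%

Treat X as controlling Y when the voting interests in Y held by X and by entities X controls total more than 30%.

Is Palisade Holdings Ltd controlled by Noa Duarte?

Noa holds 100% of Arbor, so Noa controls Arbor.
Noa and Arbor together hold 95% + 5% = 100% of Cobalt, so Noa controls Cobalt.
Noa holds 84% of Brightwater, so Noa controls Brightwater.
Arbor and Brightwater and Noa together hold 39% + 25% + 23% = 87% of Ardent, so Noa controls Ardent.
Brightwater and Cobalt and Ardent together hold 7% + 5% + 88% = 100% of Palisade, so Noa controls Palisade.

Yes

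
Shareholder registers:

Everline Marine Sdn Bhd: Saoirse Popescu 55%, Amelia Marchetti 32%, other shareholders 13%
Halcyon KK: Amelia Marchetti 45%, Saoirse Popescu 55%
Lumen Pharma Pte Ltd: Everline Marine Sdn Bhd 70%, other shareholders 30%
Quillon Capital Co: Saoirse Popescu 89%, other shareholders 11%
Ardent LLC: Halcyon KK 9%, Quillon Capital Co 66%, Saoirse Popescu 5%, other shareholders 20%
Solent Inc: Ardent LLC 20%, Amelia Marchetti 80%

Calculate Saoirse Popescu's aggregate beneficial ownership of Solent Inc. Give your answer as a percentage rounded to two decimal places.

13.74%

Saoirse reaches Solent along 3 paths.
Via Halcyon → Ardent: 55% × 9% × 20% = 0.99%.
Via Quillon → Ardent: 89% × 66% × 20% = 11.748%.
Via Ardent: 5% × 20% = 1%.
Total: 0.99% + 11.748% + 1% = 13.738%.
Rounded: 13.74%.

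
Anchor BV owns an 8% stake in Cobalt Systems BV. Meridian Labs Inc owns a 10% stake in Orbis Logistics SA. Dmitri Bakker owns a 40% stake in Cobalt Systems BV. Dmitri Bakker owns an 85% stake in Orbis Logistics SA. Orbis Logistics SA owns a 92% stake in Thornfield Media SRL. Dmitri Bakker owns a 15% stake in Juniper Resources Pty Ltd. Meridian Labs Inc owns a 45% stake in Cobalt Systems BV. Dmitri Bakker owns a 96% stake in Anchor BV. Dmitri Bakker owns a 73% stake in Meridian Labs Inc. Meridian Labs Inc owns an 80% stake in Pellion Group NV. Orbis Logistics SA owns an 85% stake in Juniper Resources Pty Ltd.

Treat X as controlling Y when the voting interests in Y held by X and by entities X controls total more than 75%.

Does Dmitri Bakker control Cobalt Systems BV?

No

Dmitri holds 96% of Anchor, so Dmitri controls Anchor.
Dmitri holds 85% of Orbis, so Dmitri controls Orbis.
Orbis holds 92% of Thornfield, so Dmitri controls Thornfield.
Orbis and Dmitri together hold 85% + 15% = 100% of Juniper, so Dmitri controls Juniper.
In Cobalt, Dmitri's side holds only 40% + 8% = 48%, not > 75%.
So Dmitri does not control Cobalt.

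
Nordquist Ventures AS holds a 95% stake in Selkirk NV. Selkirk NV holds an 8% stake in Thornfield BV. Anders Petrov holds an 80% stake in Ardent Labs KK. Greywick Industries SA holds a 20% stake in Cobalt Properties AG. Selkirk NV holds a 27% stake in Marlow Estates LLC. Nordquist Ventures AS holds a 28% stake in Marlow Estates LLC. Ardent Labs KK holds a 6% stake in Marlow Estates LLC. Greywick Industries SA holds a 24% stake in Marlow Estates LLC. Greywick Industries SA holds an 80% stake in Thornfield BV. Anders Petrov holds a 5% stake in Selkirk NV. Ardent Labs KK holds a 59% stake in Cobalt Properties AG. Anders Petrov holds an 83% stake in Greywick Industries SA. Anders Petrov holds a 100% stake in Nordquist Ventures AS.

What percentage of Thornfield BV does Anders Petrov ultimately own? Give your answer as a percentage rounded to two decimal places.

Anders reaches Thornfield along 3 paths.
Via Nordquist → Selkirk: 100% × 95% × 8% = 7.6%.
Via Selkirk: 5% × 8% = 0.4%.
Via Greywick: 83% × 80% = 66.4%.
Total: 7.6% + 0.4% + 66.4% = 74.4%.
Rounded: 74.40%.

74.40%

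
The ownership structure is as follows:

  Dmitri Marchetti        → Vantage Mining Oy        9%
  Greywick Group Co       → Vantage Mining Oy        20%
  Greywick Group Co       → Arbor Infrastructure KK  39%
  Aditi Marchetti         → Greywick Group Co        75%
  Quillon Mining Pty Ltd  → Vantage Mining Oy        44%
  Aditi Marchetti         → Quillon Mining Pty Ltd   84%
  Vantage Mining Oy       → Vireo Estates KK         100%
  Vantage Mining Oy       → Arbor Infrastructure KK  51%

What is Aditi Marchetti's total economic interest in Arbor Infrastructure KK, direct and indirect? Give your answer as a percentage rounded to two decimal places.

Aditi reaches Arbor along 3 paths.
Via Greywick: 75% × 39% = 29.25%.
Via Greywick → Vantage: 75% × 20% × 51% = 7.65%.
Via Quillon → Vantage: 84% × 44% × 51% = 18.8496%.
Total: 29.25% + 7.65% + 18.8496% = 55.7496%.
Rounded: 55.75%.

55.75%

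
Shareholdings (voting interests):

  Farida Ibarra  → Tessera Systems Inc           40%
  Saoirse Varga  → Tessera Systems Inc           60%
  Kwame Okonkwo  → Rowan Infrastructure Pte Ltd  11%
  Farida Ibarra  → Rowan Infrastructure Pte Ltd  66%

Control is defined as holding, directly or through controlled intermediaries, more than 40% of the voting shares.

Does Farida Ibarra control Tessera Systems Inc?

No

Farida holds 66% of Rowan, so Farida controls Rowan.
In Tessera, Farida's side holds only 40%, not > 40%.
So Farida does not control Tessera.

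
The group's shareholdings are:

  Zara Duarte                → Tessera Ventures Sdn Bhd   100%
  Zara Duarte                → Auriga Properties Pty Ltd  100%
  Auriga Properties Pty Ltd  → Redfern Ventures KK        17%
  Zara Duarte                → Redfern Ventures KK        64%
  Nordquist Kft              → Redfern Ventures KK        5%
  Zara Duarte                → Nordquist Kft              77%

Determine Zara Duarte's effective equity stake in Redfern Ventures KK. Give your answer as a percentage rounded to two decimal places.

84.85%

Zara reaches Redfern along 3 paths.
Via Auriga: 100% × 17% = 17%.
Via Nordquist: 77% × 5% = 3.85%.
Direct stake: 64% = 64%.
Total: 17% + 3.85% + 64% = 84.85%.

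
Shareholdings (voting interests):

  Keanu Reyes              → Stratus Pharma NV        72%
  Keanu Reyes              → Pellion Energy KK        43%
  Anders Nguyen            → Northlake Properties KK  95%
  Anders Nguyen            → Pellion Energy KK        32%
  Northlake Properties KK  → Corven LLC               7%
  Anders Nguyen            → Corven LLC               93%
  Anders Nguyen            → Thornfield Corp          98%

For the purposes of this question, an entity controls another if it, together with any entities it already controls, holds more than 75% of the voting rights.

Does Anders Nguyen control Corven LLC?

Yes

Anders holds 95% of Northlake, so Anders controls Northlake.
Anders and Northlake together hold 93% + 7% = 100% of Corven, so Anders controls Corven.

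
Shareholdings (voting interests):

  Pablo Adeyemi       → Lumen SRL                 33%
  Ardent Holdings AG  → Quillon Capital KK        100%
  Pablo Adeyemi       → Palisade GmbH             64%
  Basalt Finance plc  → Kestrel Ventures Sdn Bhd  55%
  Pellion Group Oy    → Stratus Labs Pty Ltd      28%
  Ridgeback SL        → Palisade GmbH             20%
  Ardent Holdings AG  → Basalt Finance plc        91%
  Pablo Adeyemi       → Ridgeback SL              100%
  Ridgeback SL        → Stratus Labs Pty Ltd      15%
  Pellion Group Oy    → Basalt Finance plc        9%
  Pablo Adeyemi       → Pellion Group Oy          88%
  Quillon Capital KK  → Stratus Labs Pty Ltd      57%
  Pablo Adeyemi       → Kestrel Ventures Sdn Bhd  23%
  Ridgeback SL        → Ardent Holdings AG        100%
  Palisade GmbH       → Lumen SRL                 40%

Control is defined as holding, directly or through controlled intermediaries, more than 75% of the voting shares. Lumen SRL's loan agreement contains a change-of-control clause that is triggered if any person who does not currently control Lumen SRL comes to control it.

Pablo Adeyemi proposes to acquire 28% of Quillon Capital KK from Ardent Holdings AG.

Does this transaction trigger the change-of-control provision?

The purchase adds only to Pablo's holdings (Ardent's stake shrinks), so Pablo is the only person who could newly come to control Lumen.
Pablo holds 88% of Pellion, so Pablo controls Pellion.
Pablo holds 100% of Ridgeback, so Pablo controls Ridgeback.
Pablo and Ridgeback together hold 64% + 20% = 84% of Palisade, so Pablo controls Palisade.
Ridgeback holds 100% of Ardent, so Pablo controls Ardent.
Ardent and Pellion together hold 91% + 9% = 100% of Basalt, so Pablo controls Basalt.
Ardent holds 100% of Quillon, so Pablo controls Quillon.
Pellion and Quillon and Ridgeback together hold 28% + 57% + 15% = 100% of Stratus, so Pablo controls Stratus.
Pablo and Basalt together hold 23% + 55% = 78% of Kestrel, so Pablo controls Kestrel.
In Lumen, Pablo's side holds only 33% + 40% = 73%, not > 75%.
So before the transaction, Pablo does not control Lumen.
After the purchase, Pablo holds 28% of Quillon directly, and Ardent's stake falls to 72%.
Ardent and Pablo together hold 72% + 28% = 100% of Quillon, so Pablo controls Quillon.
After the transaction, Pablo's side holds 33% + 40% = 73% of Lumen, not > 75%, so Pablo still does not control Lumen.
No new person acquires control, so the clause is not triggered.

No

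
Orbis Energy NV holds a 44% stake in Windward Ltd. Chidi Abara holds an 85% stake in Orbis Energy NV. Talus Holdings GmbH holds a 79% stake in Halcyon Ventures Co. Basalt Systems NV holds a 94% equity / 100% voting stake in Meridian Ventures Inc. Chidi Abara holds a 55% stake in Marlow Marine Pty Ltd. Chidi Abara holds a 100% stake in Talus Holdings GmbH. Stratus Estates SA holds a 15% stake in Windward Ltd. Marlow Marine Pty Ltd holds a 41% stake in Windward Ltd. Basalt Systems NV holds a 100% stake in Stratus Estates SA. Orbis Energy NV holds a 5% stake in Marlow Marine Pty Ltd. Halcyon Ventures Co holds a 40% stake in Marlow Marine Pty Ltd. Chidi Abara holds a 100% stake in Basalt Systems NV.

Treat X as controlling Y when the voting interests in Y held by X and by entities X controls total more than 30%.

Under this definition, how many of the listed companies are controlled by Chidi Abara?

8

Chidi holds 85% of Orbis, so Chidi controls Orbis.
Chidi holds 100% of Talus, so Chidi controls Talus.
Chidi holds 100% of Basalt, so Chidi controls Basalt.
Talus holds 79% of Halcyon, so Chidi controls Halcyon.
Basalt holds 100% of Stratus, so Chidi controls Stratus.
Chidi and Halcyon and Orbis together hold 55% + 40% + 5% = 100% of Marlow, so Chidi controls Marlow.
Marlow and Stratus and Orbis together hold 41% + 15% + 44% = 100% of Windward, so Chidi controls Windward.
Basalt holds 100% of Meridian, so Chidi controls Meridian.
Chidi controls 8 companies.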